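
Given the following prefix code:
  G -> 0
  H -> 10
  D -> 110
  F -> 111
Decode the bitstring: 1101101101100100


Decoding step by step:
Bits 110 -> D
Bits 110 -> D
Bits 110 -> D
Bits 110 -> D
Bits 0 -> G
Bits 10 -> H
Bits 0 -> G


Decoded message: DDDDGHG


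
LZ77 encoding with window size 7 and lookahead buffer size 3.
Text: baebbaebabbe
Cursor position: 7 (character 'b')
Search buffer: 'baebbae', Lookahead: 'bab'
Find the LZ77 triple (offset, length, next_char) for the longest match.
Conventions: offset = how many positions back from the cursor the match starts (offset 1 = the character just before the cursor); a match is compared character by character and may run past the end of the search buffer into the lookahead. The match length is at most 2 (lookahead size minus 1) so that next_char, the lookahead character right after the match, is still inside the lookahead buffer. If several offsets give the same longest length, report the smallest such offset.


Try each offset into the search buffer:
  offset=1 (pos 6, char 'e'): match length 0
  offset=2 (pos 5, char 'a'): match length 0
  offset=3 (pos 4, char 'b'): match length 2
  offset=4 (pos 3, char 'b'): match length 1
  offset=5 (pos 2, char 'e'): match length 0
  offset=6 (pos 1, char 'a'): match length 0
  offset=7 (pos 0, char 'b'): match length 2
Longest match has length 2, found at offsets 3, 7; take the smallest, offset 3.
next_char = character at position 7 + 2 = 9 -> 'b'

Best match: offset=3, length=2 (matching 'ba' starting at position 4)
LZ77 triple: (3, 2, 'b')


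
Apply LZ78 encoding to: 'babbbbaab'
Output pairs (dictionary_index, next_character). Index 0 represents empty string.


LZ78 encoding steps:
Dictionary: {0: ''}
Step 1: w='' (idx 0), next='b' -> output (0, 'b'), add 'b' as idx 1
Step 2: w='' (idx 0), next='a' -> output (0, 'a'), add 'a' as idx 2
Step 3: w='b' (idx 1), next='b' -> output (1, 'b'), add 'bb' as idx 3
Step 4: w='bb' (idx 3), next='a' -> output (3, 'a'), add 'bba' as idx 4
Step 5: w='a' (idx 2), next='b' -> output (2, 'b'), add 'ab' as idx 5


Encoded: [(0, 'b'), (0, 'a'), (1, 'b'), (3, 'a'), (2, 'b')]


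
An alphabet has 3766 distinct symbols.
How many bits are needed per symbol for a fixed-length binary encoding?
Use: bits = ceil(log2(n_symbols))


log2(3766) = 11.8788
Bracket: 2^11 = 2048 < 3766 <= 2^12 = 4096
So ceil(log2(3766)) = 12

bits = ceil(log2(3766)) = ceil(11.8788) = 12 bits


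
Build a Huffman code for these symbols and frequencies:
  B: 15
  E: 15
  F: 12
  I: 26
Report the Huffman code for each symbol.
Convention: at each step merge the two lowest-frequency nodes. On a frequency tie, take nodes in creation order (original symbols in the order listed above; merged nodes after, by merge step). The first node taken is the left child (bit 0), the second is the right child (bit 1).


Huffman tree construction:
Step 1: Merge F(12) + B(15) = 27
Step 2: Merge E(15) + I(26) = 41
Step 3: Merge (F+B)(27) + (E+I)(41) = 68
Read each symbol's code off the tree from the root (left child = 0, right child = 1).

Codes:
  B: 01 (length 2)
  E: 10 (length 2)
  F: 00 (length 2)
  I: 11 (length 2)
Average code length: 136/68 = 2.0000 bits/symbol


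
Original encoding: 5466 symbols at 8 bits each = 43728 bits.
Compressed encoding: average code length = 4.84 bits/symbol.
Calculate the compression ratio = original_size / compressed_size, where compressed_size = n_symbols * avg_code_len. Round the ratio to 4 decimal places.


original_size = n_symbols * orig_bits = 5466 * 8 = 43728 bits
compressed_size = n_symbols * avg_code_len = 5466 * 4.84 = 26455.44 bits
ratio = original_size / compressed_size = 43728 / 26455.44 = 1.6529

Compression ratio = 1.6529


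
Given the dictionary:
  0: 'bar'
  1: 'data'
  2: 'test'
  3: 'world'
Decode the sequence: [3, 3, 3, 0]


Look up each index in the dictionary:
  3 -> 'world'
  3 -> 'world'
  3 -> 'world'
  0 -> 'bar'

Decoded: "world world world bar"


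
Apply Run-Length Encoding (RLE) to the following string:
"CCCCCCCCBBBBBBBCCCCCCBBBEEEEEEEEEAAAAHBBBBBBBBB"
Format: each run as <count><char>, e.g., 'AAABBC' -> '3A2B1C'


Scanning runs left to right:
  i=0: run of 'C' x 8 -> '8C'
  i=8: run of 'B' x 7 -> '7B'
  i=15: run of 'C' x 6 -> '6C'
  i=21: run of 'B' x 3 -> '3B'
  i=24: run of 'E' x 9 -> '9E'
  i=33: run of 'A' x 4 -> '4A'
  i=37: run of 'H' x 1 -> '1H'
  i=38: run of 'B' x 9 -> '9B'

RLE = 8C7B6C3B9E4A1H9B


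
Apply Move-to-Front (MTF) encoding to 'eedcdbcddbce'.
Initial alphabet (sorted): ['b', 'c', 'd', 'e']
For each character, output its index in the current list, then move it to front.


MTF encoding:
'e': index 3 in ['b', 'c', 'd', 'e'] -> ['e', 'b', 'c', 'd']
'e': index 0 in ['e', 'b', 'c', 'd'] -> ['e', 'b', 'c', 'd']
'd': index 3 in ['e', 'b', 'c', 'd'] -> ['d', 'e', 'b', 'c']
'c': index 3 in ['d', 'e', 'b', 'c'] -> ['c', 'd', 'e', 'b']
'd': index 1 in ['c', 'd', 'e', 'b'] -> ['d', 'c', 'e', 'b']
'b': index 3 in ['d', 'c', 'e', 'b'] -> ['b', 'd', 'c', 'e']
'c': index 2 in ['b', 'd', 'c', 'e'] -> ['c', 'b', 'd', 'e']
'd': index 2 in ['c', 'b', 'd', 'e'] -> ['d', 'c', 'b', 'e']
'd': index 0 in ['d', 'c', 'b', 'e'] -> ['d', 'c', 'b', 'e']
'b': index 2 in ['d', 'c', 'b', 'e'] -> ['b', 'd', 'c', 'e']
'c': index 2 in ['b', 'd', 'c', 'e'] -> ['c', 'b', 'd', 'e']
'e': index 3 in ['c', 'b', 'd', 'e'] -> ['e', 'c', 'b', 'd']


Output: [3, 0, 3, 3, 1, 3, 2, 2, 0, 2, 2, 3]


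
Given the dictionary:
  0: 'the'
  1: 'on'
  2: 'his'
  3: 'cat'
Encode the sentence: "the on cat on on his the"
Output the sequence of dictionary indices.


Look up each word in the dictionary:
  'the' -> 0
  'on' -> 1
  'cat' -> 3
  'on' -> 1
  'on' -> 1
  'his' -> 2
  'the' -> 0

Encoded: [0, 1, 3, 1, 1, 2, 0]


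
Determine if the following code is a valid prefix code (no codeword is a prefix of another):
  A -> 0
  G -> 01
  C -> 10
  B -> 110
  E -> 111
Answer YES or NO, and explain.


Checking each pair (does one codeword prefix another?):
  A='0' vs G='01': prefix -- VIOLATION

NO -- this is NOT a valid prefix code. A (0) is a prefix of G (01).


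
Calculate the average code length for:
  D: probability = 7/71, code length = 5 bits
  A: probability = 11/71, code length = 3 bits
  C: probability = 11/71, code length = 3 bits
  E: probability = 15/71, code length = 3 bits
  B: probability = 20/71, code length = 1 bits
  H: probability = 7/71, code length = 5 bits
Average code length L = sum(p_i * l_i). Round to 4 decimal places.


Weighted contributions p_i * l_i:
  D: (7/71) * 5 = 35/71
  A: (11/71) * 3 = 33/71
  C: (11/71) * 3 = 33/71
  E: (15/71) * 3 = 45/71
  B: (20/71) * 1 = 20/71
  H: (7/71) * 5 = 35/71
Sum = (35 + 33 + 33 + 45 + 20 + 35)/71 = 201/71

L = 201/71 = 2.8310 bits/symbol


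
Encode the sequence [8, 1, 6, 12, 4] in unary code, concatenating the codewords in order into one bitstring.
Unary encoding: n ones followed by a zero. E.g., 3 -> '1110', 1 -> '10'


Encode each number as n ones followed by a terminating 0:
  8 -> 111111110 (9 bits)
  1 -> 10 (2 bits)
  6 -> 1111110 (7 bits)
  12 -> 1111111111110 (13 bits)
  4 -> 11110 (5 bits)
Total length = 9 + 2 + 7 + 13 + 5 = 36 bits.

Unary([8, 1, 6, 12, 4]) = 111111110101111110111111111111011110 (36 bits)


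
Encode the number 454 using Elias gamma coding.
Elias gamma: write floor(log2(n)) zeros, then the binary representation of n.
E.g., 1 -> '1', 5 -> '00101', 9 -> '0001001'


num_bits = floor(log2(454)) + 1 = 9
leading_zeros = num_bits - 1 = 8
binary(454) = 111000110

Elias gamma(454) = '00000000' + '111000110' = 00000000111000110 (17 bits)


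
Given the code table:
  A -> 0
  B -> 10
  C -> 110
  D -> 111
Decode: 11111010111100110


Decoding:
111 -> D
110 -> C
10 -> B
111 -> D
10 -> B
0 -> A
110 -> C


Result: DCBDBAC


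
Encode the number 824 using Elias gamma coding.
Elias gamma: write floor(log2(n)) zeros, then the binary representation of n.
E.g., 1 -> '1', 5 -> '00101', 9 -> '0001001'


num_bits = floor(log2(824)) + 1 = 10
leading_zeros = num_bits - 1 = 9
binary(824) = 1100111000

Elias gamma(824) = '000000000' + '1100111000' = 0000000001100111000 (19 bits)


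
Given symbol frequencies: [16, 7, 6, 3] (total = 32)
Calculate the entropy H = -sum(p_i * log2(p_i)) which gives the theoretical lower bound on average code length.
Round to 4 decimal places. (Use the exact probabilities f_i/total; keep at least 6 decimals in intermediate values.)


Per-symbol terms -p_i * log2(p_i) with p_i = f_i/32:
  p = 16/32 = 0.500000: log2(p) = -1.000000, -p*log2(p) = 0.500000
  p = 7/32 = 0.218750: log2(p) = -2.192645, -p*log2(p) = 0.479641
  p = 6/32 = 0.187500: log2(p) = -2.415037, -p*log2(p) = 0.452820
  p = 3/32 = 0.093750: log2(p) = -3.415037, -p*log2(p) = 0.320160
H = 0.500000 + 0.479641 + 0.452820 + 0.320160 = 1.752621

H = 1.7526 bits/symbol


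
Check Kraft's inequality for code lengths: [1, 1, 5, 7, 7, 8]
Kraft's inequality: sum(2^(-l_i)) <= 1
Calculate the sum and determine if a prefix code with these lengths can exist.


Sum = 2^(-1) + 2^(-1) + 2^(-5) + 2^(-7) + 2^(-7) + 2^(-8)
    = 0.5 + 0.5 + 0.03125 + 0.0078125 + 0.0078125 + 0.00390625
    = 269/256 = 1.05078125
Since 1.05078125 > 1, Kraft's inequality is NOT satisfied.
A prefix code with these lengths CANNOT exist.

Kraft sum = 1.05078125. Not satisfied.


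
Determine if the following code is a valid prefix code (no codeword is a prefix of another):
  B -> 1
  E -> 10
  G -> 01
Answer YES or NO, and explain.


Checking each pair (does one codeword prefix another?):
  B='1' vs E='10': prefix -- VIOLATION

NO -- this is NOT a valid prefix code. B (1) is a prefix of E (10).


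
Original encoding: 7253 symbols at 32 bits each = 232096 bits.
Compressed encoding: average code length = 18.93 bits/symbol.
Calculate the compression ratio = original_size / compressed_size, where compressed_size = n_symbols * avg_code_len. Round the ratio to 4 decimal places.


original_size = n_symbols * orig_bits = 7253 * 32 = 232096 bits
compressed_size = n_symbols * avg_code_len = 7253 * 18.93 = 137299.29 bits
ratio = original_size / compressed_size = 232096 / 137299.29 = 1.6904

Compression ratio = 1.6904


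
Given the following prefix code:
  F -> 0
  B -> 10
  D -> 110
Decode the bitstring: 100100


Decoding step by step:
Bits 10 -> B
Bits 0 -> F
Bits 10 -> B
Bits 0 -> F


Decoded message: BFBF


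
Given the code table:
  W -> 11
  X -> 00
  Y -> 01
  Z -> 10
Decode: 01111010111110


Decoding:
01 -> Y
11 -> W
10 -> Z
10 -> Z
11 -> W
11 -> W
10 -> Z


Result: YWZZWWZ


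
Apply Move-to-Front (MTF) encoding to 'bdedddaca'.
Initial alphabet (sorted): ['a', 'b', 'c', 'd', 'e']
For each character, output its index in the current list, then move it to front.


MTF encoding:
'b': index 1 in ['a', 'b', 'c', 'd', 'e'] -> ['b', 'a', 'c', 'd', 'e']
'd': index 3 in ['b', 'a', 'c', 'd', 'e'] -> ['d', 'b', 'a', 'c', 'e']
'e': index 4 in ['d', 'b', 'a', 'c', 'e'] -> ['e', 'd', 'b', 'a', 'c']
'd': index 1 in ['e', 'd', 'b', 'a', 'c'] -> ['d', 'e', 'b', 'a', 'c']
'd': index 0 in ['d', 'e', 'b', 'a', 'c'] -> ['d', 'e', 'b', 'a', 'c']
'd': index 0 in ['d', 'e', 'b', 'a', 'c'] -> ['d', 'e', 'b', 'a', 'c']
'a': index 3 in ['d', 'e', 'b', 'a', 'c'] -> ['a', 'd', 'e', 'b', 'c']
'c': index 4 in ['a', 'd', 'e', 'b', 'c'] -> ['c', 'a', 'd', 'e', 'b']
'a': index 1 in ['c', 'a', 'd', 'e', 'b'] -> ['a', 'c', 'd', 'e', 'b']


Output: [1, 3, 4, 1, 0, 0, 3, 4, 1]


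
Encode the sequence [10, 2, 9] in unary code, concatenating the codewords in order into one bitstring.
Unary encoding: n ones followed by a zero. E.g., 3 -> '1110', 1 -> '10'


Encode each number as n ones followed by a terminating 0:
  10 -> 11111111110 (11 bits)
  2 -> 110 (3 bits)
  9 -> 1111111110 (10 bits)
Total length = 11 + 3 + 10 = 24 bits.

Unary([10, 2, 9]) = 111111111101101111111110 (24 bits)


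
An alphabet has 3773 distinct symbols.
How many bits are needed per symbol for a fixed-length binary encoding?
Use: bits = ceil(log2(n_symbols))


log2(3773) = 11.8815
Bracket: 2^11 = 2048 < 3773 <= 2^12 = 4096
So ceil(log2(3773)) = 12

bits = ceil(log2(3773)) = ceil(11.8815) = 12 bits


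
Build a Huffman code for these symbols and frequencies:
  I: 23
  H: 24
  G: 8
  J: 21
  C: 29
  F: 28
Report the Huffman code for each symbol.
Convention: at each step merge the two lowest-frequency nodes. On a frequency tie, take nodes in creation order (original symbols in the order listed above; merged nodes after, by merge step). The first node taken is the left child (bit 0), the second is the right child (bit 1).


Huffman tree construction:
Step 1: Merge G(8) + J(21) = 29
Step 2: Merge I(23) + H(24) = 47
Step 3: Merge F(28) + C(29) = 57
Step 4: Merge (G+J)(29) + (I+H)(47) = 76
Step 5: Merge (F+C)(57) + ((G+J)+(I+H))(76) = 133
Read each symbol's code off the tree from the root (left child = 0, right child = 1).

Codes:
  I: 110 (length 3)
  H: 111 (length 3)
  G: 100 (length 3)
  J: 101 (length 3)
  C: 01 (length 2)
  F: 00 (length 2)
Average code length: 342/133 = 2.5714 bits/symbol


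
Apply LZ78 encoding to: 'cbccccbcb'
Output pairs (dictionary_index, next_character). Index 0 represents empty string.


LZ78 encoding steps:
Dictionary: {0: ''}
Step 1: w='' (idx 0), next='c' -> output (0, 'c'), add 'c' as idx 1
Step 2: w='' (idx 0), next='b' -> output (0, 'b'), add 'b' as idx 2
Step 3: w='c' (idx 1), next='c' -> output (1, 'c'), add 'cc' as idx 3
Step 4: w='cc' (idx 3), next='b' -> output (3, 'b'), add 'ccb' as idx 4
Step 5: w='c' (idx 1), next='b' -> output (1, 'b'), add 'cb' as idx 5


Encoded: [(0, 'c'), (0, 'b'), (1, 'c'), (3, 'b'), (1, 'b')]


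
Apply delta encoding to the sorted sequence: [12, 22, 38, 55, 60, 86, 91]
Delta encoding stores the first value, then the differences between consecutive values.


First value: 12
Deltas:
  22 - 12 = 10
  38 - 22 = 16
  55 - 38 = 17
  60 - 55 = 5
  86 - 60 = 26
  91 - 86 = 5


Delta encoded: [12, 10, 16, 17, 5, 26, 5]


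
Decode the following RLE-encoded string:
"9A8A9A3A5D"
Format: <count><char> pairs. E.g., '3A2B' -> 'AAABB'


Expanding each <count><char> pair:
  9A -> 'AAAAAAAAA'
  8A -> 'AAAAAAAA'
  9A -> 'AAAAAAAAA'
  3A -> 'AAA'
  5D -> 'DDDDD'

Decoded = AAAAAAAAAAAAAAAAAAAAAAAAAAAAADDDDD


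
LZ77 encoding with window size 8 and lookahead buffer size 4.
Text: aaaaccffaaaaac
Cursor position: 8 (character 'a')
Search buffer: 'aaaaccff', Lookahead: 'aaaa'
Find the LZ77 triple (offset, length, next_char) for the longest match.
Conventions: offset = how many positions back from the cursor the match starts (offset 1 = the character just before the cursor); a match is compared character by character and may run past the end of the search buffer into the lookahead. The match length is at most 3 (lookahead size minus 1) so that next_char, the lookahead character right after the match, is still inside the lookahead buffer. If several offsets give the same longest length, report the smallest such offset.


Try each offset into the search buffer:
  offset=1 (pos 7, char 'f'): match length 0
  offset=2 (pos 6, char 'f'): match length 0
  offset=3 (pos 5, char 'c'): match length 0
  offset=4 (pos 4, char 'c'): match length 0
  offset=5 (pos 3, char 'a'): match length 1
  offset=6 (pos 2, char 'a'): match length 2
  offset=7 (pos 1, char 'a'): match length 3
  offset=8 (pos 0, char 'a'): match length 3
Longest match has length 3, found at offsets 7, 8; take the smallest, offset 7.
next_char = character at position 8 + 3 = 11 -> 'a'

Best match: offset=7, length=3 (matching 'aaa' starting at position 1)
LZ77 triple: (7, 3, 'a')


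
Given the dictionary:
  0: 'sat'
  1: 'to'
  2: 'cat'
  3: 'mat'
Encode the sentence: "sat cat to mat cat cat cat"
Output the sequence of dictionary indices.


Look up each word in the dictionary:
  'sat' -> 0
  'cat' -> 2
  'to' -> 1
  'mat' -> 3
  'cat' -> 2
  'cat' -> 2
  'cat' -> 2

Encoded: [0, 2, 1, 3, 2, 2, 2]


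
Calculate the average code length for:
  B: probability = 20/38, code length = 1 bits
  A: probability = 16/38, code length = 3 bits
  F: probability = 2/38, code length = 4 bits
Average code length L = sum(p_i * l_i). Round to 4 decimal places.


Weighted contributions p_i * l_i:
  B: (20/38) * 1 = 20/38
  A: (16/38) * 3 = 48/38
  F: (2/38) * 4 = 8/38
Sum = (20 + 48 + 8)/38 = 76/38

L = 76/38 = 2.0000 bits/symbol


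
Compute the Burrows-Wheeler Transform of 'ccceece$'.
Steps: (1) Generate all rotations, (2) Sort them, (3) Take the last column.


Rotations (sorted):
  0: $ccceece -> last char: e
  1: ccceece$ -> last char: $
  2: cceece$c -> last char: c
  3: ce$cccee -> last char: e
  4: ceece$cc -> last char: c
  5: e$ccceec -> last char: c
  6: ece$ccce -> last char: e
  7: eece$ccc -> last char: c


BWT = e$ceccec


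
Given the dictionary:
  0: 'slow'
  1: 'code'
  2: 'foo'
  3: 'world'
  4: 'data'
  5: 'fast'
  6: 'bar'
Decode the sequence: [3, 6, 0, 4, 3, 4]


Look up each index in the dictionary:
  3 -> 'world'
  6 -> 'bar'
  0 -> 'slow'
  4 -> 'data'
  3 -> 'world'
  4 -> 'data'

Decoded: "world bar slow data world data"


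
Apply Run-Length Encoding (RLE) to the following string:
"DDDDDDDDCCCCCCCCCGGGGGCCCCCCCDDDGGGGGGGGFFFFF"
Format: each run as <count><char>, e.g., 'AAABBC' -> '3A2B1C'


Scanning runs left to right:
  i=0: run of 'D' x 8 -> '8D'
  i=8: run of 'C' x 9 -> '9C'
  i=17: run of 'G' x 5 -> '5G'
  i=22: run of 'C' x 7 -> '7C'
  i=29: run of 'D' x 3 -> '3D'
  i=32: run of 'G' x 8 -> '8G'
  i=40: run of 'F' x 5 -> '5F'

RLE = 8D9C5G7C3D8G5F


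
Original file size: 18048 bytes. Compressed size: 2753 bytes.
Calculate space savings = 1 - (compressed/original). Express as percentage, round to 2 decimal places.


ratio = compressed/original = 2753/18048 = 0.152538
savings = 1 - ratio = 1 - 0.152538 = 0.847462
as a percentage: 0.847462 * 100 = 84.75%

Space savings = 1 - 2753/18048 = 84.75%


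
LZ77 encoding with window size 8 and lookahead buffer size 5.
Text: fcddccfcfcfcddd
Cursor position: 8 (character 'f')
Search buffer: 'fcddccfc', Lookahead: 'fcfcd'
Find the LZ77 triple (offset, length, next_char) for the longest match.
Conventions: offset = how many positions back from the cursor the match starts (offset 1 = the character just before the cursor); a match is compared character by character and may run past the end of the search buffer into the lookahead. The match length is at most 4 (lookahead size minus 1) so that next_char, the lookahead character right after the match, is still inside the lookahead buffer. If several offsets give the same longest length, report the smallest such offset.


Try each offset into the search buffer:
  offset=1 (pos 7, char 'c'): match length 0
  offset=2 (pos 6, char 'f'): match length 4
  offset=3 (pos 5, char 'c'): match length 0
  offset=4 (pos 4, char 'c'): match length 0
  offset=5 (pos 3, char 'd'): match length 0
  offset=6 (pos 2, char 'd'): match length 0
  offset=7 (pos 1, char 'c'): match length 0
  offset=8 (pos 0, char 'f'): match length 2
Longest match has length 4 at offset 2.
next_char = character at position 8 + 4 = 12 -> 'd'

Best match: offset=2, length=4 (matching 'fcfc' starting at position 6)
LZ77 triple: (2, 4, 'd')


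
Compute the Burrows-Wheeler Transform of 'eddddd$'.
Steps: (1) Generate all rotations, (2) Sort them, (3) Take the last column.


Rotations (sorted):
  0: $eddddd -> last char: d
  1: d$edddd -> last char: d
  2: dd$eddd -> last char: d
  3: ddd$edd -> last char: d
  4: dddd$ed -> last char: d
  5: ddddd$e -> last char: e
  6: eddddd$ -> last char: $


BWT = ddddde$


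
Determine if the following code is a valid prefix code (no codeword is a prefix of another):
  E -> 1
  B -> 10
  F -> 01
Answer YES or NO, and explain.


Checking each pair (does one codeword prefix another?):
  E='1' vs B='10': prefix -- VIOLATION

NO -- this is NOT a valid prefix code. E (1) is a prefix of B (10).


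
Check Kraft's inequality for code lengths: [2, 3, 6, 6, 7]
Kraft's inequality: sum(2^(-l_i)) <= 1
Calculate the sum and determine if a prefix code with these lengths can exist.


Sum = 2^(-2) + 2^(-3) + 2^(-6) + 2^(-6) + 2^(-7)
    = 0.25 + 0.125 + 0.015625 + 0.015625 + 0.0078125
    = 53/128 = 0.4140625
Since 0.4140625 <= 1, Kraft's inequality IS satisfied.
A prefix code with these lengths CAN exist.

Kraft sum = 0.4140625. Satisfied.


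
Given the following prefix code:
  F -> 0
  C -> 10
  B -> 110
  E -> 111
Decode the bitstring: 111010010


Decoding step by step:
Bits 111 -> E
Bits 0 -> F
Bits 10 -> C
Bits 0 -> F
Bits 10 -> C


Decoded message: EFCFC


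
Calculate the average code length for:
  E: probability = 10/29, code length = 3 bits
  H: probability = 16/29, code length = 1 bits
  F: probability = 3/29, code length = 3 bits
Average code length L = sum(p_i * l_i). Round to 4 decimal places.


Weighted contributions p_i * l_i:
  E: (10/29) * 3 = 30/29
  H: (16/29) * 1 = 16/29
  F: (3/29) * 3 = 9/29
Sum = (30 + 16 + 9)/29 = 55/29

L = 55/29 = 1.8966 bits/symbol


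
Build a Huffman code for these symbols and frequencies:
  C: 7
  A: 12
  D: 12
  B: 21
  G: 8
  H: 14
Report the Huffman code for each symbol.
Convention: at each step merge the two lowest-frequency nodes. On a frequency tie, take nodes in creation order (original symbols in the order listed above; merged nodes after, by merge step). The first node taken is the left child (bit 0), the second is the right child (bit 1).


Huffman tree construction:
Step 1: Merge C(7) + G(8) = 15
Step 2: Merge A(12) + D(12) = 24
Step 3: Merge H(14) + (C+G)(15) = 29
Step 4: Merge B(21) + (A+D)(24) = 45
Step 5: Merge (H+(C+G))(29) + (B+(A+D))(45) = 74
Read each symbol's code off the tree from the root (left child = 0, right child = 1).

Codes:
  C: 010 (length 3)
  A: 110 (length 3)
  D: 111 (length 3)
  B: 10 (length 2)
  G: 011 (length 3)
  H: 00 (length 2)
Average code length: 187/74 = 2.5270 bits/symbol


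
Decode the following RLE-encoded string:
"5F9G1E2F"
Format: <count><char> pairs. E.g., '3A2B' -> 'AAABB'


Expanding each <count><char> pair:
  5F -> 'FFFFF'
  9G -> 'GGGGGGGGG'
  1E -> 'E'
  2F -> 'FF'

Decoded = FFFFFGGGGGGGGGEFF


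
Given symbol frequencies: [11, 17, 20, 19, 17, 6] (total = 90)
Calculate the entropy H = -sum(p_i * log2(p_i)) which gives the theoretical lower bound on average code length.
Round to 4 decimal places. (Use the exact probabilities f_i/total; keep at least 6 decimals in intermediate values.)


Per-symbol terms -p_i * log2(p_i) with p_i = f_i/90:
  p = 11/90 = 0.122222: log2(p) = -3.032421, -p*log2(p) = 0.370629
  p = 17/90 = 0.188889: log2(p) = -2.404390, -p*log2(p) = 0.454163
  p = 20/90 = 0.222222: log2(p) = -2.169925, -p*log2(p) = 0.482206
  p = 19/90 = 0.211111: log2(p) = -2.243926, -p*log2(p) = 0.473718
  p = 17/90 = 0.188889: log2(p) = -2.404390, -p*log2(p) = 0.454163
  p = 6/90 = 0.066667: log2(p) = -3.906891, -p*log2(p) = 0.260459
H = 0.370629 + 0.454163 + 0.482206 + 0.473718 + 0.454163 + 0.260459 = 2.495338

H = 2.4953 bits/symbol


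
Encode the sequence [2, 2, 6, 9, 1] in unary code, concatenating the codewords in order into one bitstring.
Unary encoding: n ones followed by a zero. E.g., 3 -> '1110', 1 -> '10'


Encode each number as n ones followed by a terminating 0:
  2 -> 110 (3 bits)
  2 -> 110 (3 bits)
  6 -> 1111110 (7 bits)
  9 -> 1111111110 (10 bits)
  1 -> 10 (2 bits)
Total length = 3 + 3 + 7 + 10 + 2 = 25 bits.

Unary([2, 2, 6, 9, 1]) = 1101101111110111111111010 (25 bits)


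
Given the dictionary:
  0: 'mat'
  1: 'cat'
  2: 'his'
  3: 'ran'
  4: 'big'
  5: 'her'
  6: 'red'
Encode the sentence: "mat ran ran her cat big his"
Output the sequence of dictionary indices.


Look up each word in the dictionary:
  'mat' -> 0
  'ran' -> 3
  'ran' -> 3
  'her' -> 5
  'cat' -> 1
  'big' -> 4
  'his' -> 2

Encoded: [0, 3, 3, 5, 1, 4, 2]


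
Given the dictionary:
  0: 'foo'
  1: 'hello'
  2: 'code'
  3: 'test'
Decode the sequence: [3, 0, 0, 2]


Look up each index in the dictionary:
  3 -> 'test'
  0 -> 'foo'
  0 -> 'foo'
  2 -> 'code'

Decoded: "test foo foo code"


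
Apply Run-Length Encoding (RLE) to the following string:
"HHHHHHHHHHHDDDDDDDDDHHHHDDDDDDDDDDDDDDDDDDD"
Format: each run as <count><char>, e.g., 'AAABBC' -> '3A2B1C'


Scanning runs left to right:
  i=0: run of 'H' x 11 -> '11H'
  i=11: run of 'D' x 9 -> '9D'
  i=20: run of 'H' x 4 -> '4H'
  i=24: run of 'D' x 19 -> '19D'

RLE = 11H9D4H19D


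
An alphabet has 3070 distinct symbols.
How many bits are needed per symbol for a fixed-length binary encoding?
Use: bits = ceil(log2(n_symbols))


log2(3070) = 11.584
Bracket: 2^11 = 2048 < 3070 <= 2^12 = 4096
So ceil(log2(3070)) = 12

bits = ceil(log2(3070)) = ceil(11.584) = 12 bits


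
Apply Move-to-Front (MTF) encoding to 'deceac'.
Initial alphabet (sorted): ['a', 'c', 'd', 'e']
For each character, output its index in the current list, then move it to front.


MTF encoding:
'd': index 2 in ['a', 'c', 'd', 'e'] -> ['d', 'a', 'c', 'e']
'e': index 3 in ['d', 'a', 'c', 'e'] -> ['e', 'd', 'a', 'c']
'c': index 3 in ['e', 'd', 'a', 'c'] -> ['c', 'e', 'd', 'a']
'e': index 1 in ['c', 'e', 'd', 'a'] -> ['e', 'c', 'd', 'a']
'a': index 3 in ['e', 'c', 'd', 'a'] -> ['a', 'e', 'c', 'd']
'c': index 2 in ['a', 'e', 'c', 'd'] -> ['c', 'a', 'e', 'd']


Output: [2, 3, 3, 1, 3, 2]


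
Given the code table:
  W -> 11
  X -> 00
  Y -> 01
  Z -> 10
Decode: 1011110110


Decoding:
10 -> Z
11 -> W
11 -> W
01 -> Y
10 -> Z


Result: ZWWYZ


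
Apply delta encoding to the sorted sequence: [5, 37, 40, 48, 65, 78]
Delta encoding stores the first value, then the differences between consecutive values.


First value: 5
Deltas:
  37 - 5 = 32
  40 - 37 = 3
  48 - 40 = 8
  65 - 48 = 17
  78 - 65 = 13


Delta encoded: [5, 32, 3, 8, 17, 13]


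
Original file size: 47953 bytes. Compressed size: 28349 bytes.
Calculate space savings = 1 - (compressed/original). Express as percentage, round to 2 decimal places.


ratio = compressed/original = 28349/47953 = 0.591183
savings = 1 - ratio = 1 - 0.591183 = 0.408817
as a percentage: 0.408817 * 100 = 40.88%

Space savings = 1 - 28349/47953 = 40.88%


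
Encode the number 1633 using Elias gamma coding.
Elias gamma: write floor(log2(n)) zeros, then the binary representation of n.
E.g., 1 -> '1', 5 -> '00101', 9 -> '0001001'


num_bits = floor(log2(1633)) + 1 = 11
leading_zeros = num_bits - 1 = 10
binary(1633) = 11001100001

Elias gamma(1633) = '0000000000' + '11001100001' = 000000000011001100001 (21 bits)


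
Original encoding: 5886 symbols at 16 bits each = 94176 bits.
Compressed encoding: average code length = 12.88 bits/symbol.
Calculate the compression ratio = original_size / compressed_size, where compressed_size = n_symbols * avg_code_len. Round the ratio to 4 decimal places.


original_size = n_symbols * orig_bits = 5886 * 16 = 94176 bits
compressed_size = n_symbols * avg_code_len = 5886 * 12.88 = 75811.68 bits
ratio = original_size / compressed_size = 94176 / 75811.68 = 1.2422

Compression ratio = 1.2422


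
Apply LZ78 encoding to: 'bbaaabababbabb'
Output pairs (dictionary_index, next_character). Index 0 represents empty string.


LZ78 encoding steps:
Dictionary: {0: ''}
Step 1: w='' (idx 0), next='b' -> output (0, 'b'), add 'b' as idx 1
Step 2: w='b' (idx 1), next='a' -> output (1, 'a'), add 'ba' as idx 2
Step 3: w='' (idx 0), next='a' -> output (0, 'a'), add 'a' as idx 3
Step 4: w='a' (idx 3), next='b' -> output (3, 'b'), add 'ab' as idx 4
Step 5: w='ab' (idx 4), next='a' -> output (4, 'a'), add 'aba' as idx 5
Step 6: w='b' (idx 1), next='b' -> output (1, 'b'), add 'bb' as idx 6
Step 7: w='ab' (idx 4), next='b' -> output (4, 'b'), add 'abb' as idx 7


Encoded: [(0, 'b'), (1, 'a'), (0, 'a'), (3, 'b'), (4, 'a'), (1, 'b'), (4, 'b')]


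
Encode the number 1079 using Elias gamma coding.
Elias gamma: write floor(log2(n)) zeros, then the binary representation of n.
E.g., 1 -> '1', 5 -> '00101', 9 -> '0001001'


num_bits = floor(log2(1079)) + 1 = 11
leading_zeros = num_bits - 1 = 10
binary(1079) = 10000110111

Elias gamma(1079) = '0000000000' + '10000110111' = 000000000010000110111 (21 bits)


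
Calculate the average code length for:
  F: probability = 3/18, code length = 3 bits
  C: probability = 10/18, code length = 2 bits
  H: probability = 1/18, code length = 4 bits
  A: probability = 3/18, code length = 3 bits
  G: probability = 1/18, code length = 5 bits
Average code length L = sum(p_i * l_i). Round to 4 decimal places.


Weighted contributions p_i * l_i:
  F: (3/18) * 3 = 9/18
  C: (10/18) * 2 = 20/18
  H: (1/18) * 4 = 4/18
  A: (3/18) * 3 = 9/18
  G: (1/18) * 5 = 5/18
Sum = (9 + 20 + 4 + 9 + 5)/18 = 47/18

L = 47/18 = 2.6111 bits/symbol


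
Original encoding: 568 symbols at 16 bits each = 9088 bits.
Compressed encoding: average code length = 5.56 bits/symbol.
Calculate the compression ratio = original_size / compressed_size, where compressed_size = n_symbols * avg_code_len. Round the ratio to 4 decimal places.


original_size = n_symbols * orig_bits = 568 * 16 = 9088 bits
compressed_size = n_symbols * avg_code_len = 568 * 5.56 = 3158.08 bits
ratio = original_size / compressed_size = 9088 / 3158.08 = 2.8777

Compression ratio = 2.8777


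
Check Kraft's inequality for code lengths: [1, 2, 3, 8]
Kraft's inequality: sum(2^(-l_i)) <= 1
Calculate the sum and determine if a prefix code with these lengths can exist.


Sum = 2^(-1) + 2^(-2) + 2^(-3) + 2^(-8)
    = 0.5 + 0.25 + 0.125 + 0.00390625
    = 225/256 = 0.87890625
Since 0.87890625 <= 1, Kraft's inequality IS satisfied.
A prefix code with these lengths CAN exist.

Kraft sum = 0.87890625. Satisfied.


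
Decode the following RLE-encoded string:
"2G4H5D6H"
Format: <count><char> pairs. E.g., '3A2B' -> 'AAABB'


Expanding each <count><char> pair:
  2G -> 'GG'
  4H -> 'HHHH'
  5D -> 'DDDDD'
  6H -> 'HHHHHH'

Decoded = GGHHHHDDDDDHHHHHH


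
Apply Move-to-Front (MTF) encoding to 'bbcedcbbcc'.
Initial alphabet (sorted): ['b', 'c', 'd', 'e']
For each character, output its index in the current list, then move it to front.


MTF encoding:
'b': index 0 in ['b', 'c', 'd', 'e'] -> ['b', 'c', 'd', 'e']
'b': index 0 in ['b', 'c', 'd', 'e'] -> ['b', 'c', 'd', 'e']
'c': index 1 in ['b', 'c', 'd', 'e'] -> ['c', 'b', 'd', 'e']
'e': index 3 in ['c', 'b', 'd', 'e'] -> ['e', 'c', 'b', 'd']
'd': index 3 in ['e', 'c', 'b', 'd'] -> ['d', 'e', 'c', 'b']
'c': index 2 in ['d', 'e', 'c', 'b'] -> ['c', 'd', 'e', 'b']
'b': index 3 in ['c', 'd', 'e', 'b'] -> ['b', 'c', 'd', 'e']
'b': index 0 in ['b', 'c', 'd', 'e'] -> ['b', 'c', 'd', 'e']
'c': index 1 in ['b', 'c', 'd', 'e'] -> ['c', 'b', 'd', 'e']
'c': index 0 in ['c', 'b', 'd', 'e'] -> ['c', 'b', 'd', 'e']


Output: [0, 0, 1, 3, 3, 2, 3, 0, 1, 0]


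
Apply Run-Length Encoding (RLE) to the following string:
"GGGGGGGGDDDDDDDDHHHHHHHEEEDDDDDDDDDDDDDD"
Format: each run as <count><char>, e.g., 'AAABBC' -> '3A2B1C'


Scanning runs left to right:
  i=0: run of 'G' x 8 -> '8G'
  i=8: run of 'D' x 8 -> '8D'
  i=16: run of 'H' x 7 -> '7H'
  i=23: run of 'E' x 3 -> '3E'
  i=26: run of 'D' x 14 -> '14D'

RLE = 8G8D7H3E14D


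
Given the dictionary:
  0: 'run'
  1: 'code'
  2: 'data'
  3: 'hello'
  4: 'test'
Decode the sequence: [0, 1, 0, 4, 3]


Look up each index in the dictionary:
  0 -> 'run'
  1 -> 'code'
  0 -> 'run'
  4 -> 'test'
  3 -> 'hello'

Decoded: "run code run test hello"


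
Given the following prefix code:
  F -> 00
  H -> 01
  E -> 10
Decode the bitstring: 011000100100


Decoding step by step:
Bits 01 -> H
Bits 10 -> E
Bits 00 -> F
Bits 10 -> E
Bits 01 -> H
Bits 00 -> F


Decoded message: HEFEHF


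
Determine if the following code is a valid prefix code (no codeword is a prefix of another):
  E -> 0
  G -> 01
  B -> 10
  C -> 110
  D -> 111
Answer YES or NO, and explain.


Checking each pair (does one codeword prefix another?):
  E='0' vs G='01': prefix -- VIOLATION

NO -- this is NOT a valid prefix code. E (0) is a prefix of G (01).


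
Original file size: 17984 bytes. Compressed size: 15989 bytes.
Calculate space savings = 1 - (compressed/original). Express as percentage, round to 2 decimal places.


ratio = compressed/original = 15989/17984 = 0.889068
savings = 1 - ratio = 1 - 0.889068 = 0.110932
as a percentage: 0.110932 * 100 = 11.09%

Space savings = 1 - 15989/17984 = 11.09%


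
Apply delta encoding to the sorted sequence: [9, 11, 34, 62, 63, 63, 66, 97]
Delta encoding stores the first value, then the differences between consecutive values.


First value: 9
Deltas:
  11 - 9 = 2
  34 - 11 = 23
  62 - 34 = 28
  63 - 62 = 1
  63 - 63 = 0
  66 - 63 = 3
  97 - 66 = 31


Delta encoded: [9, 2, 23, 28, 1, 0, 3, 31]


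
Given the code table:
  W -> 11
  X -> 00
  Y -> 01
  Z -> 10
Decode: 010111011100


Decoding:
01 -> Y
01 -> Y
11 -> W
01 -> Y
11 -> W
00 -> X


Result: YYWYWX


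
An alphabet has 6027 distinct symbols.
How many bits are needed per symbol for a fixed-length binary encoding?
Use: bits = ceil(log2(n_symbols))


log2(6027) = 12.5572
Bracket: 2^12 = 4096 < 6027 <= 2^13 = 8192
So ceil(log2(6027)) = 13

bits = ceil(log2(6027)) = ceil(12.5572) = 13 bits


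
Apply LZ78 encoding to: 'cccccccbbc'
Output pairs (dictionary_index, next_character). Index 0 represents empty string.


LZ78 encoding steps:
Dictionary: {0: ''}
Step 1: w='' (idx 0), next='c' -> output (0, 'c'), add 'c' as idx 1
Step 2: w='c' (idx 1), next='c' -> output (1, 'c'), add 'cc' as idx 2
Step 3: w='cc' (idx 2), next='c' -> output (2, 'c'), add 'ccc' as idx 3
Step 4: w='c' (idx 1), next='b' -> output (1, 'b'), add 'cb' as idx 4
Step 5: w='' (idx 0), next='b' -> output (0, 'b'), add 'b' as idx 5
Step 6: w='c' (idx 1), end of input -> output (1, '')


Encoded: [(0, 'c'), (1, 'c'), (2, 'c'), (1, 'b'), (0, 'b'), (1, '')]


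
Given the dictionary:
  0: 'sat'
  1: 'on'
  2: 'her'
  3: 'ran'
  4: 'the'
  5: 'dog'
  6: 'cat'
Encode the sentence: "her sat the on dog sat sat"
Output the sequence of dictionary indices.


Look up each word in the dictionary:
  'her' -> 2
  'sat' -> 0
  'the' -> 4
  'on' -> 1
  'dog' -> 5
  'sat' -> 0
  'sat' -> 0

Encoded: [2, 0, 4, 1, 5, 0, 0]


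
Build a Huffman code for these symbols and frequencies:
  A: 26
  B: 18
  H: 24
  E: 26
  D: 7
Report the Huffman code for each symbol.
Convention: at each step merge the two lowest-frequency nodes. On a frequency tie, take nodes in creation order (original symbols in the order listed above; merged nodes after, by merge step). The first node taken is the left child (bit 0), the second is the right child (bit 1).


Huffman tree construction:
Step 1: Merge D(7) + B(18) = 25
Step 2: Merge H(24) + (D+B)(25) = 49
Step 3: Merge A(26) + E(26) = 52
Step 4: Merge (H+(D+B))(49) + (A+E)(52) = 101
Read each symbol's code off the tree from the root (left child = 0, right child = 1).

Codes:
  A: 10 (length 2)
  B: 011 (length 3)
  H: 00 (length 2)
  E: 11 (length 2)
  D: 010 (length 3)
Average code length: 227/101 = 2.2475 bits/symbol


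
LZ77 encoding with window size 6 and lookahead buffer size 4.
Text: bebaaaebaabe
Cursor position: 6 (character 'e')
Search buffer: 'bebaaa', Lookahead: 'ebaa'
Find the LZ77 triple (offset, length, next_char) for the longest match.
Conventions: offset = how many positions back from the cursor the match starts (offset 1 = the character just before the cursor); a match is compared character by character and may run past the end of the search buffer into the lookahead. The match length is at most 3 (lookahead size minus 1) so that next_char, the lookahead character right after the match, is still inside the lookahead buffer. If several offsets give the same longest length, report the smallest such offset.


Try each offset into the search buffer:
  offset=1 (pos 5, char 'a'): match length 0
  offset=2 (pos 4, char 'a'): match length 0
  offset=3 (pos 3, char 'a'): match length 0
  offset=4 (pos 2, char 'b'): match length 0
  offset=5 (pos 1, char 'e'): match length 3
  offset=6 (pos 0, char 'b'): match length 0
Longest match has length 3 at offset 5.
next_char = character at position 6 + 3 = 9 -> 'a'

Best match: offset=5, length=3 (matching 'eba' starting at position 1)
LZ77 triple: (5, 3, 'a')


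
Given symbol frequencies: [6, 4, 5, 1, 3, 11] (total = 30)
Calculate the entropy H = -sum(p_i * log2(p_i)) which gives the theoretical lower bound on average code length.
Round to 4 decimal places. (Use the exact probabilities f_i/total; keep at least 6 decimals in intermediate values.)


Per-symbol terms -p_i * log2(p_i) with p_i = f_i/30:
  p = 6/30 = 0.200000: log2(p) = -2.321928, -p*log2(p) = 0.464386
  p = 4/30 = 0.133333: log2(p) = -2.906891, -p*log2(p) = 0.387585
  p = 5/30 = 0.166667: log2(p) = -2.584963, -p*log2(p) = 0.430827
  p = 1/30 = 0.033333: log2(p) = -4.906891, -p*log2(p) = 0.163563
  p = 3/30 = 0.100000: log2(p) = -3.321928, -p*log2(p) = 0.332193
  p = 11/30 = 0.366667: log2(p) = -1.447459, -p*log2(p) = 0.530735
H = 0.464386 + 0.387585 + 0.430827 + 0.163563 + 0.332193 + 0.530735 = 2.309289

H = 2.3093 bits/symbol


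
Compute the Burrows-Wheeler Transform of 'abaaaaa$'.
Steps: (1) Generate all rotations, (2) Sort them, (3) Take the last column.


Rotations (sorted):
  0: $abaaaaa -> last char: a
  1: a$abaaaa -> last char: a
  2: aa$abaaa -> last char: a
  3: aaa$abaa -> last char: a
  4: aaaa$aba -> last char: a
  5: aaaaa$ab -> last char: b
  6: abaaaaa$ -> last char: $
  7: baaaaa$a -> last char: a


BWT = aaaaab$a


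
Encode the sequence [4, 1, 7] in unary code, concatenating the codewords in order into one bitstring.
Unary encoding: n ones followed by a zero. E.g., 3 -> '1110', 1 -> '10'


Encode each number as n ones followed by a terminating 0:
  4 -> 11110 (5 bits)
  1 -> 10 (2 bits)
  7 -> 11111110 (8 bits)
Total length = 5 + 2 + 8 = 15 bits.

Unary([4, 1, 7]) = 111101011111110 (15 bits)


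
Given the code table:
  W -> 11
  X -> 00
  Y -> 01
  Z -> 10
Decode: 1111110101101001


Decoding:
11 -> W
11 -> W
11 -> W
01 -> Y
01 -> Y
10 -> Z
10 -> Z
01 -> Y


Result: WWWYYZZY


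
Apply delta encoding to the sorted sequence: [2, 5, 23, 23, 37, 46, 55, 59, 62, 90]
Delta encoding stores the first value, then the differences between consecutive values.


First value: 2
Deltas:
  5 - 2 = 3
  23 - 5 = 18
  23 - 23 = 0
  37 - 23 = 14
  46 - 37 = 9
  55 - 46 = 9
  59 - 55 = 4
  62 - 59 = 3
  90 - 62 = 28


Delta encoded: [2, 3, 18, 0, 14, 9, 9, 4, 3, 28]


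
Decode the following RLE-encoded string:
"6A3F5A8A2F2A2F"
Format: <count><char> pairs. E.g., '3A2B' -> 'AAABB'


Expanding each <count><char> pair:
  6A -> 'AAAAAA'
  3F -> 'FFF'
  5A -> 'AAAAA'
  8A -> 'AAAAAAAA'
  2F -> 'FF'
  2A -> 'AA'
  2F -> 'FF'

Decoded = AAAAAAFFFAAAAAAAAAAAAAFFAAFF


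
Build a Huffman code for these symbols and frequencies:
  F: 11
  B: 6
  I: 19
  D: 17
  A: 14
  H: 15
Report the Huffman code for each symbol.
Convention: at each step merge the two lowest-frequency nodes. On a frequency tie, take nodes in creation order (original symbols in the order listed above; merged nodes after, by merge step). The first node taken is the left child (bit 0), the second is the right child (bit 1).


Huffman tree construction:
Step 1: Merge B(6) + F(11) = 17
Step 2: Merge A(14) + H(15) = 29
Step 3: Merge D(17) + (B+F)(17) = 34
Step 4: Merge I(19) + (A+H)(29) = 48
Step 5: Merge (D+(B+F))(34) + (I+(A+H))(48) = 82
Read each symbol's code off the tree from the root (left child = 0, right child = 1).

Codes:
  F: 011 (length 3)
  B: 010 (length 3)
  I: 10 (length 2)
  D: 00 (length 2)
  A: 110 (length 3)
  H: 111 (length 3)
Average code length: 210/82 = 2.5610 bits/symbol


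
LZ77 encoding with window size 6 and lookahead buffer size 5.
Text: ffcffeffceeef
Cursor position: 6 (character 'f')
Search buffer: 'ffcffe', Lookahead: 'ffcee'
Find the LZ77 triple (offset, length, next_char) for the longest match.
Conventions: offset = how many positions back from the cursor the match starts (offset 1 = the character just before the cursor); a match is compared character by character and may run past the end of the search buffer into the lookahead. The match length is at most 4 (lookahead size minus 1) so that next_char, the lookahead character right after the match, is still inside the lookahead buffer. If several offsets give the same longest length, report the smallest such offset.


Try each offset into the search buffer:
  offset=1 (pos 5, char 'e'): match length 0
  offset=2 (pos 4, char 'f'): match length 1
  offset=3 (pos 3, char 'f'): match length 2
  offset=4 (pos 2, char 'c'): match length 0
  offset=5 (pos 1, char 'f'): match length 1
  offset=6 (pos 0, char 'f'): match length 3
Longest match has length 3 at offset 6.
next_char = character at position 6 + 3 = 9 -> 'e'

Best match: offset=6, length=3 (matching 'ffc' starting at position 0)
LZ77 triple: (6, 3, 'e')
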